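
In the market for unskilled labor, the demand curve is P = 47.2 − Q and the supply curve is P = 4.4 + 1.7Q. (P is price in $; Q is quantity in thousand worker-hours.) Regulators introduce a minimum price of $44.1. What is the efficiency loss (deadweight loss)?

Competitive equilibrium: 47.2 − Q = 4.4 + 1.7Q → Q* = 15.8519, P* = 31.3481.
At the floor P = 44.1, quantity demanded = (47.2 − 44.1)/1 = 3.1.
Sellers' marginal cost at Q' = 3.1: 4.4 + 1.7·3.1 = 9.67.
ΔQ = 15.8519 − 3.1 = 12.7519; wedge = 44.1 − 9.67 = 34.43.
DWL = ½ × 12.7519 × 34.43 = $219.52 thousand.

$219.52 thousand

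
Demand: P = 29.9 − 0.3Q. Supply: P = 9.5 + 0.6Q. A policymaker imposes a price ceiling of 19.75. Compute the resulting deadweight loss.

Competitive equilibrium: 29.9 − 0.3Q = 9.5 + 0.6Q → Q* = 22.6667, P* = 23.1.
At the ceiling P = 19.75, quantity supplied = (19.75 − 9.5)/0.6 = 17.0833.
Willingness to pay at Q' = 17.0833: 29.9 − 0.3·17.0833 = 24.775.
ΔQ = 22.6667 − 17.0833 = 5.5834; wedge = 24.775 − 19.75 = 5.025.
DWL = ½ × 5.5834 × 5.025 = 14.03.

14.03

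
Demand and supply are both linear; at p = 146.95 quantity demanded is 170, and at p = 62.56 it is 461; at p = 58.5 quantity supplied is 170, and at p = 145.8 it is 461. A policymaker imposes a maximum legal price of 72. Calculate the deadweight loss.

3247.13

Demand slope = (62.56 − 146.95)/(461 − 170) = −0.29, so p = 196.25 − 0.29q.
Supply slope = (145.8 − 58.5)/(461 − 170) = 0.3, so p = 7.5 + 0.3q.
Competitive equilibrium: 196.25 − 0.29q = 7.5 + 0.3q → q* = 319.9153, p* = 103.4746.
At the ceiling p = 72, quantity supplied = (72 − 7.5)/0.3 = 215.
Willingness to pay at q' = 215: 196.25 − 0.29·215 = 133.9.
Δq = 319.9153 − 215 = 104.9153; wedge = 133.9 − 72 = 61.9.
The triangle = ½ × 104.9153 × 61.9 = 3247.13.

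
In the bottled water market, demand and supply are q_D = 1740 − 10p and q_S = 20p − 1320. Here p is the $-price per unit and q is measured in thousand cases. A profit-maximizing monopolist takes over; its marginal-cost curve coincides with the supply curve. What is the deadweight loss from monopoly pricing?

In inverse form: demand p = 174 − 0.1q, supply p = 66 + 0.05q.
Competitive equilibrium: 174 − 0.1q = 66 + 0.05q → q* = 720, p* = 102.
Marginal revenue: MR = 174 − 0.2q. Set MR = MC: 174 − 0.2q = 66 + 0.05q → q_m = 432.
Price p_m = 174 − 0.1·432 = 130.8; MC(q_m) = 66 + 0.05·432 = 87.6.
Competitive q* = 720, so Δq = 288; wedge = 130.8 − 87.6 = 43.2.
The triangle = ½ × 288 × 43.2 = $6220.80 thousand.

$6220.80 thousand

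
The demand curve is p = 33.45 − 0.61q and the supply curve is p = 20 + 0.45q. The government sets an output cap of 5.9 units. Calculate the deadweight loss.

Competitive equilibrium: 33.45 − 0.61q = 20 + 0.45q → q* = 12.6887, p* = 25.7099.
At q = 5.9: demand price = 33.45 − 0.61·5.9 = 29.851; supply price = 20 + 0.45·5.9 = 22.655.
Δq = 12.6887 − 5.9 = 6.7887; wedge = 29.851 − 22.655 = 7.196.
Deadweight loss = ½ × 6.7887 × 7.196 = 24.43.

24.43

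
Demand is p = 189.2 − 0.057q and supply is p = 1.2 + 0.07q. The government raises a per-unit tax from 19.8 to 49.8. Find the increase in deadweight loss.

Competitive equilibrium: 189.2 − 0.057q = 1.2 + 0.07q → q* = 1480.315, p* = 104.822.
For a per-unit tax t: Δq = t/0.127, so DWL = ½·t·(t/0.127) = t²/0.254.
At t = 19.8: DWL = 1543.465. At t = 49.8: DWL = 9763.937.
Increase = 9763.937 − 1543.465 = 8220.47.

8220.47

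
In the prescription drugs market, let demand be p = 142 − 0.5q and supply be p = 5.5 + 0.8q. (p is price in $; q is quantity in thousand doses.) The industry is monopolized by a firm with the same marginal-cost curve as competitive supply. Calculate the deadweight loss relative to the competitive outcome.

$552.95 thousand

Competitive equilibrium: 142 − 0.5q = 5.5 + 0.8q → q* = 105, p* = 89.5.
Marginal revenue: MR = 142 − q. Set MR = MC: 142 − q = 5.5 + 0.8q → q_m = 75.8333.
Price p_m = 142 − 0.5·75.8333 = 104.0834; MC(q_m) = 5.5 + 0.8·75.8333 = 66.1666.
Competitive q* = 105, so Δq = 29.1667; wedge = 104.0834 − 66.1666 = 37.9168.
Welfare loss = ½ × 29.1667 × 37.9168 = $552.95 thousand.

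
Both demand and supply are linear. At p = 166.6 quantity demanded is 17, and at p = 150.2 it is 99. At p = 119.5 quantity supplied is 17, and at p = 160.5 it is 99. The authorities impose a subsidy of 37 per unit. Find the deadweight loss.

Demand slope = (150.2 − 166.6)/(99 − 17) = −0.2, so p = 170 − 0.2q.
Supply slope = (160.5 − 119.5)/(99 − 17) = 0.5, so p = 111 + 0.5q.
Competitive equilibrium: 170 − 0.2q = 111 + 0.5q → q* = 84.2857, p* = 153.1429.
The subsidy lowers effective supply by 37: p = 74 + 0.5q.
New quantity: 170 − 0.2q = 74 + 0.5q → q' = 137.1429.
Overproduction Δq = 137.1429 − 84.2857 = 52.8572; wedge = subsidy = 37.
Deadweight loss = ½ × 52.8572 × 37 = 977.86.

977.86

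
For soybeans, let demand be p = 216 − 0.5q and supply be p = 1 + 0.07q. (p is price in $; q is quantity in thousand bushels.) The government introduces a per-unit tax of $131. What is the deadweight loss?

$15053.51 thousand

Competitive equilibrium: 216 − 0.5q = 1 + 0.07q → q* = 377.193, p* = 27.4035.
With the tax, the buyer price exceeds the seller price by 131: (216 − 0.5q) − (1 + 0.07q) = 131 → q' = 147.3684.
Δq = 377.193 − 147.3684 = 229.8246; the wedge equals the tax, 131.
DWL = ½ × 229.8246 × 131 = $15053.51 thousand.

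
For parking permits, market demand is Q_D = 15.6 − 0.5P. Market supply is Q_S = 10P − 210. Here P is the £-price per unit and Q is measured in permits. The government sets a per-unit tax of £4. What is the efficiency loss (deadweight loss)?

In inverse form: demand P = 31.2 − 2Q, supply P = 21 + 0.1Q.
Competitive equilibrium: 31.2 − 2Q = 21 + 0.1Q → Q* = 4.8571, P* = 21.4857.
With the tax, the buyer price exceeds the seller price by 4: (31.2 − 2Q) − (21 + 0.1Q) = 4 → Q' = 2.9524.
ΔQ = 4.8571 − 2.9524 = 1.9047; the wedge equals the tax, 4.
Deadweight loss = ½ × 1.9047 × 4 = £3.81.

£3.81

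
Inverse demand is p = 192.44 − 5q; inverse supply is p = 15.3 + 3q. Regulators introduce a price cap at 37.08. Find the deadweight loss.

885.96

Competitive equilibrium: 192.44 − 5q = 15.3 + 3q → q* = 22.1425, p* = 81.7275.
At the ceiling p = 37.08, quantity supplied = (37.08 − 15.3)/3 = 7.26.
Willingness to pay at q' = 7.26: 192.44 − 5·7.26 = 156.14.
Δq = 22.1425 − 7.26 = 14.8825; wedge = 156.14 − 37.08 = 119.06.
Welfare loss = ½ × 14.8825 × 119.06 = 885.96.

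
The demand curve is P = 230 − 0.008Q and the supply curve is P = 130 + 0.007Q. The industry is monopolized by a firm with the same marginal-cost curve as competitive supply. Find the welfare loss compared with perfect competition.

Competitive equilibrium: 230 − 0.008Q = 130 + 0.007Q → Q* = 6666.66667, P* = 176.66667.
Marginal revenue: MR = 230 − 0.016Q. Set MR = MC: 230 − 0.016Q = 130 + 0.007Q → Q_m = 4347.82609.
Price P_m = 230 − 0.008·4347.82609 = 195.21739; MC(Q_m) = 130 + 0.007·4347.82609 = 160.43478.
Competitive Q* = 6666.66667, so ΔQ = 2318.84058; wedge = 195.21739 − 160.43478 = 34.78261.
The triangle = ½ × 2318.84058 × 34.78261 = 40327.66.

40327.66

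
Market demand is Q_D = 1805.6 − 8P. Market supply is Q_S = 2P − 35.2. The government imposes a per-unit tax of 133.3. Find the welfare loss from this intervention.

In inverse form: demand P = 225.7 − 0.125Q, supply P = 17.6 + 0.5Q.
Competitive equilibrium: 225.7 − 0.125Q = 17.6 + 0.5Q → Q* = 332.96, P* = 184.08.
With the tax, the buyer price exceeds the seller price by 133.3: (225.7 − 0.125Q) − (17.6 + 0.5Q) = 133.3 → Q' = 119.68.
ΔQ = 332.96 − 119.68 = 213.28; the wedge equals the tax, 133.3.
The triangle = ½ × 213.28 × 133.3 = 14215.112.

14215.112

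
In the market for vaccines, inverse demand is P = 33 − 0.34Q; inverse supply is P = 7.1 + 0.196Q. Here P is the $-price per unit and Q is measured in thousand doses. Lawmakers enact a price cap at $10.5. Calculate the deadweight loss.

$257.12 thousand

Competitive equilibrium: 33 − 0.34Q = 7.1 + 0.196Q → Q* = 48.3209, P* = 16.5709.
At the ceiling P = 10.5, quantity supplied = (10.5 − 7.1)/0.196 = 17.3469.
Willingness to pay at Q' = 17.3469: 33 − 0.34·17.3469 = 27.1021.
ΔQ = 48.3209 − 17.3469 = 30.974; wedge = 27.1021 − 10.5 = 16.6021.
DWL = ½ × 30.974 × 16.6021 = $257.12 thousand.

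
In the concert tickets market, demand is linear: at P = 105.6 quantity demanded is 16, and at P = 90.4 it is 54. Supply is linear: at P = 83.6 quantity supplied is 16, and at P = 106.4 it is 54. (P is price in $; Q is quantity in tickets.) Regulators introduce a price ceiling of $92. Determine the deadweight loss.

Demand slope = (90.4 − 105.6)/(54 − 16) = −0.4, so P = 112 − 0.4Q.
Supply slope = (106.4 − 83.6)/(54 − 16) = 0.6, so P = 74 + 0.6Q.
Competitive equilibrium: 112 − 0.4Q = 74 + 0.6Q → Q* = 38, P* = 96.8.
At the ceiling P = 92, quantity supplied = (92 − 74)/0.6 = 30.
Willingness to pay at Q' = 30: 112 − 0.4·30 = 100.
ΔQ = 38 − 30 = 8; wedge = 100 − 92 = 8.
DWL = ½ × 8 × 8 = $32.

$32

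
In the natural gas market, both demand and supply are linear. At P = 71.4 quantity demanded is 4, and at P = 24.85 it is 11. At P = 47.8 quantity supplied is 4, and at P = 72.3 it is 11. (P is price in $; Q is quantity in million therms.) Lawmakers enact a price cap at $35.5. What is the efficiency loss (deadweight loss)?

$173.05 million

Demand slope = (24.85 − 71.4)/(11 − 4) = −6.65, so P = 98 − 6.65Q.
Supply slope = (72.3 − 47.8)/(11 − 4) = 3.5, so P = 33.8 + 3.5Q.
Competitive equilibrium: 98 − 6.65Q = 33.8 + 3.5Q → Q* = 6.3251, P* = 55.9379.
At the ceiling P = 35.5, quantity supplied = (35.5 − 33.8)/3.5 = 0.4857.
Willingness to pay at Q' = 0.4857: 98 − 6.65·0.4857 = 94.7701.
ΔQ = 6.3251 − 0.4857 = 5.8394; wedge = 94.7701 − 35.5 = 59.2701.
Welfare loss = ½ × 5.8394 × 59.2701 = $173.05 million.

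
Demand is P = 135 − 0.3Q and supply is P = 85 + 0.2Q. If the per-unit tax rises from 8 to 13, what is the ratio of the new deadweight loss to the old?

Competitive equilibrium: 135 − 0.3Q = 85 + 0.2Q → Q* = 100, P* = 105.
For a per-unit tax t: ΔQ = t/0.5, so DWL = ½·t·(t/0.5) = t²/1.
At t = 8: DWL = 64. At t = 13: DWL = 169.
Ratio = (13/8)² = 2.641.

2.641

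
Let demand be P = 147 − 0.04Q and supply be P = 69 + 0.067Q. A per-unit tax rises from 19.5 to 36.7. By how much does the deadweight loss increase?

Competitive equilibrium: 147 − 0.04Q = 69 + 0.067Q → Q* = 728.972, P* = 117.8411.
For a per-unit tax t: ΔQ = t/0.107, so DWL = ½·t·(t/0.107) = t²/0.214.
At t = 19.5: DWL = 1776.869. At t = 36.7: DWL = 6293.879.
Increase = 6293.879 − 1776.869 = 4517.01.

4517.01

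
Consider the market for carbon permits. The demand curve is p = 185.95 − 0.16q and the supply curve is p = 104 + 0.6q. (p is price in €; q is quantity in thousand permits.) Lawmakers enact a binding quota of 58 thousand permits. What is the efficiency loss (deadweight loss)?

Competitive equilibrium: 185.95 − 0.16q = 104 + 0.6q → q* = 107.8289, p* = 168.6974.
At q = 58: demand price = 185.95 − 0.16·58 = 176.67; supply price = 104 + 0.6·58 = 138.8.
Δq = 107.8289 − 58 = 49.8289; wedge = 176.67 − 138.8 = 37.87.
Welfare loss = ½ × 49.8289 × 37.87 = €943.51 thousand.

€943.51 thousand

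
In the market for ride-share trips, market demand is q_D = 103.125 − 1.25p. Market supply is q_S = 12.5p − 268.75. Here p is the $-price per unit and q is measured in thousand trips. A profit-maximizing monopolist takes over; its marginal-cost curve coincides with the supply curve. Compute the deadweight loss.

$479.41 thousand

In inverse form: demand p = 82.5 − 0.8q, supply p = 21.5 + 0.08q.
Competitive equilibrium: 82.5 − 0.8q = 21.5 + 0.08q → q* = 69.3182, p* = 27.0455.
Marginal revenue: MR = 82.5 − 1.6q. Set MR = MC: 82.5 − 1.6q = 21.5 + 0.08q → q_m = 36.3095.
Price p_m = 82.5 − 0.8·36.3095 = 53.4524; MC(q_m) = 21.5 + 0.08·36.3095 = 24.4048.
Competitive q* = 69.3182, so Δq = 33.0087; wedge = 53.4524 − 24.4048 = 29.0476.
Welfare loss = ½ × 33.0087 × 29.0476 = $479.41 thousand.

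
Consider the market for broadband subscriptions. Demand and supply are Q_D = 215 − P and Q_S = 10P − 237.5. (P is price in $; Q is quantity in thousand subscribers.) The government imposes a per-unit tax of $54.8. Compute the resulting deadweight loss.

In inverse form: demand P = 215 − Q, supply P = 23.75 + 0.1Q.
Competitive equilibrium: 215 − Q = 23.75 + 0.1Q → Q* = 173.8636, P* = 41.1364.
With the tax, the buyer price exceeds the seller price by 54.8: (215 − Q) − (23.75 + 0.1Q) = 54.8 → Q' = 124.0455.
ΔQ = 173.8636 − 124.0455 = 49.8181; the wedge equals the tax, 54.8.
DWL = ½ × 49.8181 × 54.8 = $1365.02 thousand.

$1365.02 thousand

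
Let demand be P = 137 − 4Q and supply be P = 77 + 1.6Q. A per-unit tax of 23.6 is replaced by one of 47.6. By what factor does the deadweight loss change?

4.068

Competitive equilibrium: 137 − 4Q = 77 + 1.6Q → Q* = 10.7143, P* = 94.1429.
For a per-unit tax t: ΔQ = t/5.6, so DWL = ½·t·(t/5.6) = t²/11.2.
At t = 23.6: DWL = 49.729. At t = 47.6: DWL = 202.3.
Ratio = (47.6/23.6)² = 4.068.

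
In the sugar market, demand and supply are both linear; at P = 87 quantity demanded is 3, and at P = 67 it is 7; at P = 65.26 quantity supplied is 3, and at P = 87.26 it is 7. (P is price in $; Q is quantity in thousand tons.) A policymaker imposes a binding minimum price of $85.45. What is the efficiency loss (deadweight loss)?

$16.27 thousand

Demand slope = (67 − 87)/(7 − 3) = −5, so P = 102 − 5Q.
Supply slope = (87.26 − 65.26)/(7 − 3) = 5.5, so P = 48.76 + 5.5Q.
Competitive equilibrium: 102 − 5Q = 48.76 + 5.5Q → Q* = 5.0705, P* = 76.6476.
At the floor P = 85.45, quantity demanded = (102 − 85.45)/5 = 3.31.
Sellers' marginal cost at Q' = 3.31: 48.76 + 5.5·3.31 = 66.965.
ΔQ = 5.0705 − 3.31 = 1.7605; wedge = 85.45 − 66.965 = 18.485.
The triangle = ½ × 1.7605 × 18.485 = $16.27 thousand.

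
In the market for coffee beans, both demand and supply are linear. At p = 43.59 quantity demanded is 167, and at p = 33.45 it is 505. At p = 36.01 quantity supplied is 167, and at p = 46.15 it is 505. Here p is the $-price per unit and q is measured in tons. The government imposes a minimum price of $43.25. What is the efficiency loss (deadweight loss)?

Demand slope = (33.45 − 43.59)/(505 − 167) = −0.03, so p = 48.6 − 0.03q.
Supply slope = (46.15 − 36.01)/(505 − 167) = 0.03, so p = 31 + 0.03q.
Competitive equilibrium: 48.6 − 0.03q = 31 + 0.03q → q* = 293.3333, p* = 39.8.
At the floor p = 43.25, quantity demanded = (48.6 − 43.25)/0.03 = 178.3333.
Sellers' marginal cost at q' = 178.3333: 31 + 0.03·178.3333 = 36.35.
Δq = 293.3333 − 178.3333 = 115; wedge = 43.25 − 36.35 = 6.9.
Deadweight loss = ½ × 115 × 6.9 = $396.75.

$396.75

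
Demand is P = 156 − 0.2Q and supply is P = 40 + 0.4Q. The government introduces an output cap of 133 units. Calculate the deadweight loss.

1092.03

Competitive equilibrium: 156 − 0.2Q = 40 + 0.4Q → Q* = 193.3333, P* = 117.3333.
At Q = 133: demand price = 156 − 0.2·133 = 129.4; supply price = 40 + 0.4·133 = 93.2.
ΔQ = 193.3333 − 133 = 60.3333; wedge = 129.4 − 93.2 = 36.2.
Welfare loss = ½ × 60.3333 × 36.2 = 1092.03.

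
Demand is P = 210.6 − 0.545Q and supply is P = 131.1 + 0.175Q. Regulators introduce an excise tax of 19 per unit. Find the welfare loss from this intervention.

250.69

Competitive equilibrium: 210.6 − 0.545Q = 131.1 + 0.175Q → Q* = 110.4167, P* = 150.4229.
With the tax, the buyer price exceeds the seller price by 19: (210.6 − 0.545Q) − (131.1 + 0.175Q) = 19 → Q' = 84.0278.
ΔQ = 110.4167 − 84.0278 = 26.3889; the wedge equals the tax, 19.
Deadweight loss = ½ × 26.3889 × 19 = 250.69.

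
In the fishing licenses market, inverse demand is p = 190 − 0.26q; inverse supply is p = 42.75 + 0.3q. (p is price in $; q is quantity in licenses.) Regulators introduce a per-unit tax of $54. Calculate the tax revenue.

Competitive equilibrium: 190 − 0.26q = 42.75 + 0.3q → q* = 262.94643, p* = 121.63393.
With the tax, the buyer price exceeds the seller price by 54: (190 − 0.26q) − (42.75 + 0.3q) = 54 → q' = 166.51786.
Tax revenue = 54 × 166.51786 = $8991.96.

$8991.96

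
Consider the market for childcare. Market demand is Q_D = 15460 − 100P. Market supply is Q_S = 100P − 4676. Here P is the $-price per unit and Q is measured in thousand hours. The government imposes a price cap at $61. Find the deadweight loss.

In inverse form: demand P = 154.6 − 0.01Q, supply P = 46.76 + 0.01Q.
Competitive equilibrium: 154.6 − 0.01Q = 46.76 + 0.01Q → Q* = 5392, P* = 100.68.
At the ceiling P = 61, quantity supplied = (61 − 46.76)/0.01 = 1424.
Willingness to pay at Q' = 1424: 154.6 − 0.01·1424 = 140.36.
ΔQ = 5392 − 1424 = 3968; wedge = 140.36 − 61 = 79.36.
DWL = ½ × 3968 × 79.36 = $157450.24 thousand.

$157450.24 thousand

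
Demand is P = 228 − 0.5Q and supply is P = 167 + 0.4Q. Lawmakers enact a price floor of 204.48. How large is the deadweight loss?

193.52

Competitive equilibrium: 228 − 0.5Q = 167 + 0.4Q → Q* = 67.77778, P* = 194.11111.
At the floor P = 204.48, quantity demanded = (228 − 204.48)/0.5 = 47.04.
Sellers' marginal cost at Q' = 47.04: 167 + 0.4·47.04 = 185.816.
ΔQ = 67.77778 − 47.04 = 20.73778; wedge = 204.48 − 185.816 = 18.664.
Deadweight loss = ½ × 20.73778 × 18.664 = 193.52.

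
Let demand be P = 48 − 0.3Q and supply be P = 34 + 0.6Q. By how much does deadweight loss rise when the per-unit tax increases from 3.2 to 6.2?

15.67

Competitive equilibrium: 48 − 0.3Q = 34 + 0.6Q → Q* = 15.5556, P* = 43.3333.
For a per-unit tax t: ΔQ = t/0.9, so DWL = ½·t·(t/0.9) = t²/1.8.
At t = 3.2: DWL = 5.689. At t = 6.2: DWL = 21.356.
Increase = 21.356 − 5.689 = 15.67.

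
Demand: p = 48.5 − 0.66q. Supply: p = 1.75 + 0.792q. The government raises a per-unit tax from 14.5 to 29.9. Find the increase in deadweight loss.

Competitive equilibrium: 48.5 − 0.66q = 1.75 + 0.792q → q* = 32.197, p* = 27.25.
For a per-unit tax t: Δq = t/1.452, so DWL = ½·t·(t/1.452) = t²/2.904.
At t = 14.5: DWL = 72.4001. At t = 29.9: DWL = 307.8547.
Increase = 307.8547 − 72.4001 = 235.45.

235.45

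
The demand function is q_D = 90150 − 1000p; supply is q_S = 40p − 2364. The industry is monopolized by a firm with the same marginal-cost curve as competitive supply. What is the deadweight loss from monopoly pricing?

25.43

In inverse form: demand p = 90.15 − 0.001q, supply p = 59.1 + 0.025q.
Competitive equilibrium: 90.15 − 0.001q = 59.1 + 0.025q → q* = 1194.2308, p* = 88.9558.
Marginal revenue: MR = 90.15 − 0.002q. Set MR = MC: 90.15 − 0.002q = 59.1 + 0.025q → q_m = 1150.
Price p_m = 90.15 − 0.001·1150 = 89; MC(q_m) = 59.1 + 0.025·1150 = 87.85.
Competitive q* = 1194.2308, so Δq = 44.2308; wedge = 89 − 87.85 = 1.15.
The triangle = ½ × 44.2308 × 1.15 = 25.43.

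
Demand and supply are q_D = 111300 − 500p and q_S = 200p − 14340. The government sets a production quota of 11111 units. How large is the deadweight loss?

In inverse form: demand p = 222.6 − 0.002q, supply p = 71.7 + 0.005q.
Competitive equilibrium: 222.6 − 0.002q = 71.7 + 0.005q → q* = 21557.1429, p* = 179.4857.
At q = 11111: demand price = 222.6 − 0.002·11111 = 200.378; supply price = 71.7 + 0.005·11111 = 127.255.
Δq = 21557.1429 − 11111 = 10446.1429; wedge = 200.378 − 127.255 = 73.123.
DWL = ½ × 10446.1429 × 73.123 = 381926.65.

381926.65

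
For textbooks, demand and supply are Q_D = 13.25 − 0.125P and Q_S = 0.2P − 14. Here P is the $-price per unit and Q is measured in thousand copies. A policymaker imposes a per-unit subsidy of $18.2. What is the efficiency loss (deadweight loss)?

In inverse form: demand P = 106 − 8Q, supply P = 70 + 5Q.
Competitive equilibrium: 106 − 8Q = 70 + 5Q → Q* = 2.7692, P* = 83.8462.
The subsidy lowers effective supply by 18.2: P = 51.8 + 5Q.
New quantity: 106 − 8Q = 51.8 + 5Q → Q' = 4.1692.
Overproduction ΔQ = 4.1692 − 2.7692 = 1.4; wedge = subsidy = 18.2.
The triangle = ½ × 1.4 × 18.2 = $12.74 thousand.

$12.74 thousand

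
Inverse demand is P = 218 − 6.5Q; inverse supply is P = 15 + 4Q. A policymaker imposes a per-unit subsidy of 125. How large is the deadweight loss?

Competitive equilibrium: 218 − 6.5Q = 15 + 4Q → Q* = 19.3333, P* = 92.3333.
The subsidy lowers effective supply by 125: P = 4Q − 110.
New quantity: 218 − 6.5Q = 4Q − 110 → Q' = 31.2381.
Overproduction ΔQ = 31.2381 − 19.3333 = 11.9048; wedge = subsidy = 125.
Deadweight loss = ½ × 11.9048 × 125 = 744.05.

744.05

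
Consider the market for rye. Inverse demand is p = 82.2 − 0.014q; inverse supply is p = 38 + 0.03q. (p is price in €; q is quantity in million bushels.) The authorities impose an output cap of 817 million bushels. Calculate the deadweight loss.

€773.81 million

Competitive equilibrium: 82.2 − 0.014q = 38 + 0.03q → q* = 1004.5455, p* = 68.1364.
At q = 817: demand price = 82.2 − 0.014·817 = 70.762; supply price = 38 + 0.03·817 = 62.51.
Δq = 1004.5455 − 817 = 187.5455; wedge = 70.762 − 62.51 = 8.252.
Welfare loss = ½ × 187.5455 × 8.252 = €773.81 million.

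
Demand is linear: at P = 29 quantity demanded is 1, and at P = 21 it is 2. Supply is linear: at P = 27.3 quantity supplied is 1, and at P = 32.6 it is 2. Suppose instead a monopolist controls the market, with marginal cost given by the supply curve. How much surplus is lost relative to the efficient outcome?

1.19

Demand slope = (21 − 29)/(2 − 1) = −8, so P = 37 − 8Q.
Supply slope = (32.6 − 27.3)/(2 − 1) = 5.3, so P = 22 + 5.3Q.
Competitive equilibrium: 37 − 8Q = 22 + 5.3Q → Q* = 1.1278, P* = 27.9774.
Marginal revenue: MR = 37 − 16Q. Set MR = MC: 37 − 16Q = 22 + 5.3Q → Q_m = 0.7042.
Price P_m = 37 − 8·0.7042 = 31.3664; MC(Q_m) = 22 + 5.3·0.7042 = 25.7323.
Competitive Q* = 1.1278, so ΔQ = 0.4236; wedge = 31.3664 − 25.7323 = 5.6341.
Welfare loss = ½ × 0.4236 × 5.6341 = 1.19.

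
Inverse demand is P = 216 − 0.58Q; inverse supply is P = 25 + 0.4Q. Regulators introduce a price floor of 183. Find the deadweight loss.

Competitive equilibrium: 216 − 0.58Q = 25 + 0.4Q → Q* = 194.898, P* = 102.9592.
At the floor P = 183, quantity demanded = (216 − 183)/0.58 = 56.8966.
Sellers' marginal cost at Q' = 56.8966: 25 + 0.4·56.8966 = 47.7586.
ΔQ = 194.898 − 56.8966 = 138.0014; wedge = 183 − 47.7586 = 135.2414.
DWL = ½ × 138.0014 × 135.2414 = 9331.75.

9331.75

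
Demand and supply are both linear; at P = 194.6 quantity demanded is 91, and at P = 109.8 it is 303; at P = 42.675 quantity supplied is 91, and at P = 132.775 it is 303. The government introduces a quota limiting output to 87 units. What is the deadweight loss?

Demand slope = (109.8 − 194.6)/(303 − 91) = −0.4, so P = 231 − 0.4Q.
Supply slope = (132.775 − 42.675)/(303 − 91) = 0.425, so P = 4 + 0.425Q.
Competitive equilibrium: 231 − 0.4Q = 4 + 0.425Q → Q* = 275.1515, P* = 120.9394.
At Q = 87: demand price = 231 − 0.4·87 = 196.2; supply price = 4 + 0.425·87 = 40.975.
ΔQ = 275.1515 − 87 = 188.1515; wedge = 196.2 − 40.975 = 155.225.
The triangle = ½ × 188.1515 × 155.225 = 14602.91.

14602.91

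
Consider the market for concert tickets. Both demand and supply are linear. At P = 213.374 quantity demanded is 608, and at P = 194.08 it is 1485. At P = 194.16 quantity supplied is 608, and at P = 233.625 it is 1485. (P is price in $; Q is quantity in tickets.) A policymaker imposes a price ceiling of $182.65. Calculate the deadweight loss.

Demand slope = (194.08 − 213.374)/(1485 − 608) = −0.022, so P = 226.75 − 0.022Q.
Supply slope = (233.625 − 194.16)/(1485 − 608) = 0.045, so P = 166.8 + 0.045Q.
Competitive equilibrium: 226.75 − 0.022Q = 166.8 + 0.045Q → Q* = 894.7761, P* = 207.0649.
At the ceiling P = 182.65, quantity supplied = (182.65 − 166.8)/0.045 = 352.2222.
Willingness to pay at Q' = 352.2222: 226.75 − 0.022·352.2222 = 219.0011.
ΔQ = 894.7761 − 352.2222 = 542.5539; wedge = 219.0011 − 182.65 = 36.3511.
DWL = ½ × 542.5539 × 36.3511 = $9861.22.

$9861.22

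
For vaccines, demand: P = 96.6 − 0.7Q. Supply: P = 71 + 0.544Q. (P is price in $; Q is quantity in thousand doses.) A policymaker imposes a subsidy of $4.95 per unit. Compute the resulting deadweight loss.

Competitive equilibrium: 96.6 − 0.7Q = 71 + 0.544Q → Q* = 20.5788, P* = 82.1949.
The subsidy lowers effective supply by 4.95: P = 66.05 + 0.544Q.
New quantity: 96.6 − 0.7Q = 66.05 + 0.544Q → Q' = 24.5579.
Overproduction ΔQ = 24.5579 − 20.5788 = 3.9791; wedge = subsidy = 4.95.
Deadweight loss = ½ × 3.9791 × 4.95 = $9.85 thousand.

$9.85 thousand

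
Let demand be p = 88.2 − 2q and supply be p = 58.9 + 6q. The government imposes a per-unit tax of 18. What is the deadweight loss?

20.25

Competitive equilibrium: 88.2 − 2q = 58.9 + 6q → q* = 3.6625, p* = 80.875.
With the tax, the buyer price exceeds the seller price by 18: (88.2 − 2q) − (58.9 + 6q) = 18 → q' = 1.4125.
Δq = 3.6625 − 1.4125 = 2.25; the wedge equals the tax, 18.
The triangle = ½ × 2.25 × 18 = 20.25.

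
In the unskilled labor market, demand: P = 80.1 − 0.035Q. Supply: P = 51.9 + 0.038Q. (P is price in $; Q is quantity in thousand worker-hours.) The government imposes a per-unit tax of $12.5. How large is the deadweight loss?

Competitive equilibrium: 80.1 − 0.035Q = 51.9 + 0.038Q → Q* = 386.3014, P* = 66.5795.
With the tax, the buyer price exceeds the seller price by 12.5: (80.1 − 0.035Q) − (51.9 + 0.038Q) = 12.5 → Q' = 215.0685.
ΔQ = 386.3014 − 215.0685 = 171.2329; the wedge equals the tax, 12.5.
The triangle = ½ × 171.2329 × 12.5 = $1070.21 thousand.

$1070.21 thousand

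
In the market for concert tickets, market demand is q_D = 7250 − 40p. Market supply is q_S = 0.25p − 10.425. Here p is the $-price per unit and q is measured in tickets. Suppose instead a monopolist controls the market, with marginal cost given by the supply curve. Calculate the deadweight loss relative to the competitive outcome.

$0.09

In inverse form: demand p = 181.25 − 0.025q, supply p = 41.7 + 4q.
Competitive equilibrium: 181.25 − 0.025q = 41.7 + 4q → q* = 34.6708, p* = 180.3832.
Marginal revenue: MR = 181.25 − 0.05q. Set MR = MC: 181.25 − 0.05q = 41.7 + 4q → q_m = 34.4568.
Price p_m = 181.25 − 0.025·34.4568 = 180.3886; MC(q_m) = 41.7 + 4·34.4568 = 179.5272.
Competitive q* = 34.6708, so Δq = 0.214; wedge = 180.3886 − 179.5272 = 0.8614.
Welfare loss = ½ × 0.214 × 0.8614 = $0.09.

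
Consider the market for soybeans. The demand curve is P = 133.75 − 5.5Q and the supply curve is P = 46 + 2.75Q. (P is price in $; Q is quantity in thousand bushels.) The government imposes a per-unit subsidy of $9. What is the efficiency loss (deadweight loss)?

Competitive equilibrium: 133.75 − 5.5Q = 46 + 2.75Q → Q* = 10.6364, P* = 75.25.
The subsidy lowers effective supply by 9: P = 37 + 2.75Q.
New quantity: 133.75 − 5.5Q = 37 + 2.75Q → Q' = 11.7273.
Overproduction ΔQ = 11.7273 − 10.6364 = 1.0909; wedge = subsidy = 9.
DWL = ½ × 1.0909 × 9 = $4.91 thousand.

$4.91 thousand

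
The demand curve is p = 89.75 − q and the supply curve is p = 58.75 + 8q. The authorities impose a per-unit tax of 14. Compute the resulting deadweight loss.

10.89

Competitive equilibrium: 89.75 − q = 58.75 + 8q → q* = 3.4444, p* = 86.3056.
With the tax, the buyer price exceeds the seller price by 14: (89.75 − q) − (58.75 + 8q) = 14 → q' = 1.8889.
Δq = 3.4444 − 1.8889 = 1.5555; the wedge equals the tax, 14.
Deadweight loss = ½ × 1.5555 × 14 = 10.89.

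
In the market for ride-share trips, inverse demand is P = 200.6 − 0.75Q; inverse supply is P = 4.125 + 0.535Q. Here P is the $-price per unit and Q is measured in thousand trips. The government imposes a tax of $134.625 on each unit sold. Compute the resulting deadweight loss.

$7052.10 thousand

Competitive equilibrium: 200.6 − 0.75Q = 4.125 + 0.535Q → Q* = 152.8988, P* = 85.9259.
With the tax, the buyer price exceeds the seller price by 134.625: (200.6 − 0.75Q) − (4.125 + 0.535Q) = 134.625 → Q' = 48.1323.
ΔQ = 152.8988 − 48.1323 = 104.7665; the wedge equals the tax, 134.625.
The triangle = ½ × 104.7665 × 134.625 = $7052.10 thousand.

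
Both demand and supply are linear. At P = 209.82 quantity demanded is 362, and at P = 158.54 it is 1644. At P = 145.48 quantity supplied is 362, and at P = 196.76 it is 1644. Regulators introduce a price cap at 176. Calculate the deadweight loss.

Demand slope = (158.54 − 209.82)/(1644 − 362) = −0.04, so P = 224.3 − 0.04Q.
Supply slope = (196.76 − 145.48)/(1644 − 362) = 0.04, so P = 131 + 0.04Q.
Competitive equilibrium: 224.3 − 0.04Q = 131 + 0.04Q → Q* = 1166.25, P* = 177.65.
At the ceiling P = 176, quantity supplied = (176 − 131)/0.04 = 1125.
Willingness to pay at Q' = 1125: 224.3 − 0.04·1125 = 179.3.
ΔQ = 1166.25 − 1125 = 41.25; wedge = 179.3 − 176 = 3.3.
DWL = ½ × 41.25 × 3.3 = 68.06.

68.06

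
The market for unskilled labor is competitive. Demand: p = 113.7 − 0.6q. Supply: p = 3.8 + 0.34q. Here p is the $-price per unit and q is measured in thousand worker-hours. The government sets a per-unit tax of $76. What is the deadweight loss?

Competitive equilibrium: 113.7 − 0.6q = 3.8 + 0.34q → q* = 116.9149, p* = 43.5511.
With the tax, the buyer price exceeds the seller price by 76: (113.7 − 0.6q) − (3.8 + 0.34q) = 76 → q' = 36.0638.
Δq = 116.9149 − 36.0638 = 80.8511; the wedge equals the tax, 76.
DWL = ½ × 80.8511 × 76 = $3072.34 thousand.

$3072.34 thousand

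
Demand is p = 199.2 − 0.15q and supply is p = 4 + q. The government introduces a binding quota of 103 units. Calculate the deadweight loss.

2561.11

Competitive equilibrium: 199.2 − 0.15q = 4 + q → q* = 169.7391, p* = 173.7391.
At q = 103: demand price = 199.2 − 0.15·103 = 183.75; supply price = 4 + 1·103 = 107.
Δq = 169.7391 − 103 = 66.7391; wedge = 183.75 − 107 = 76.75.
The triangle = ½ × 66.7391 × 76.75 = 2561.11.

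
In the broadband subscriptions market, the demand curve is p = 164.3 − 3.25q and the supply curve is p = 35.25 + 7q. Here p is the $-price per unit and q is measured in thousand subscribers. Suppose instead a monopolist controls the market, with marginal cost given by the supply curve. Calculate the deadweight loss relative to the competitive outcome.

$47.08 thousand

Competitive equilibrium: 164.3 − 3.25q = 35.25 + 7q → q* = 12.5902, p* = 123.3817.
Marginal revenue: MR = 164.3 − 6.5q. Set MR = MC: 164.3 − 6.5q = 35.25 + 7q → q_m = 9.5593.
Price p_m = 164.3 − 3.25·9.5593 = 133.2323; MC(q_m) = 35.25 + 7·9.5593 = 102.1651.
Competitive q* = 12.5902, so Δq = 3.0309; wedge = 133.2323 − 102.1651 = 31.0672.
DWL = ½ × 3.0309 × 31.0672 = $47.08 thousand.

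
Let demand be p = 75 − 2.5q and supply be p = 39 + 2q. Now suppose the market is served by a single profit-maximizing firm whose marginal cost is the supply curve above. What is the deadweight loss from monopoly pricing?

Competitive equilibrium: 75 − 2.5q = 39 + 2q → q* = 8, p* = 55.
Marginal revenue: MR = 75 − 5q. Set MR = MC: 75 − 5q = 39 + 2q → q_m = 5.1429.
Price p_m = 75 − 2.5·5.1429 = 62.1428; MC(q_m) = 39 + 2·5.1429 = 49.2858.
Competitive q* = 8, so Δq = 2.8571; wedge = 62.1428 − 49.2858 = 12.857.
Deadweight loss = ½ × 2.8571 × 12.857 = 18.37.

18.37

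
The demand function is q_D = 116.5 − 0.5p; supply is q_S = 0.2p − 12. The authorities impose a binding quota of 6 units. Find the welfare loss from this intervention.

1225.79

In inverse form: demand p = 233 − 2q, supply p = 60 + 5q.
Competitive equilibrium: 233 − 2q = 60 + 5q → q* = 24.7143, p* = 183.5714.
At q = 6: demand price = 233 − 2·6 = 221; supply price = 60 + 5·6 = 90.
Δq = 24.7143 − 6 = 18.7143; wedge = 221 − 90 = 131.
Deadweight loss = ½ × 18.7143 × 131 = 1225.79.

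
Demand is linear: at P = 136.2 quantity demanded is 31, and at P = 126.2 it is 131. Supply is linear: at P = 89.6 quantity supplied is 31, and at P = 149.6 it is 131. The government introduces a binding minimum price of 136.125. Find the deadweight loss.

1516.36

Demand slope = (126.2 − 136.2)/(131 − 31) = −0.1, so P = 139.3 − 0.1Q.
Supply slope = (149.6 − 89.6)/(131 − 31) = 0.6, so P = 71 + 0.6Q.
Competitive equilibrium: 139.3 − 0.1Q = 71 + 0.6Q → Q* = 97.5714, P* = 129.5429.
At the floor P = 136.125, quantity demanded = (139.3 − 136.125)/0.1 = 31.75.
Sellers' marginal cost at Q' = 31.75: 71 + 0.6·31.75 = 90.05.
ΔQ = 97.5714 − 31.75 = 65.8214; wedge = 136.125 − 90.05 = 46.075.
Deadweight loss = ½ × 65.8214 × 46.075 = 1516.36.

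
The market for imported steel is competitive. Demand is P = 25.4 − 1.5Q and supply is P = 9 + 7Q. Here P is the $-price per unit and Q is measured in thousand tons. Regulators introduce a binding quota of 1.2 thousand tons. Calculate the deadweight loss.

$2.26 thousand

Competitive equilibrium: 25.4 − 1.5Q = 9 + 7Q → Q* = 1.9294, P* = 22.5059.
At Q = 1.2: demand price = 25.4 − 1.5·1.2 = 23.6; supply price = 9 + 7·1.2 = 17.4.
ΔQ = 1.9294 − 1.2 = 0.7294; wedge = 23.6 − 17.4 = 6.2.
DWL = ½ × 0.7294 × 6.2 = $2.26 thousand.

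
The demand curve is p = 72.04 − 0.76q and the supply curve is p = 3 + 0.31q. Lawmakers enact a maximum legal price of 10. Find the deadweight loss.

941.17

Competitive equilibrium: 72.04 − 0.76q = 3 + 0.31q → q* = 64.5234, p* = 23.0022.
At the ceiling p = 10, quantity supplied = (10 − 3)/0.31 = 22.5806.
Willingness to pay at q' = 22.5806: 72.04 − 0.76·22.5806 = 54.8787.
Δq = 64.5234 − 22.5806 = 41.9428; wedge = 54.8787 − 10 = 44.8787.
The triangle = ½ × 41.9428 × 44.8787 = 941.17.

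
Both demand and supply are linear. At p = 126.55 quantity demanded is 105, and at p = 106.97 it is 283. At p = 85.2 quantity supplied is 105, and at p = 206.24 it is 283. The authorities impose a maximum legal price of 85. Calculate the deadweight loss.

Demand slope = (106.97 − 126.55)/(283 − 105) = −0.11, so p = 138.1 − 0.11q.
Supply slope = (206.24 − 85.2)/(283 − 105) = 0.68, so p = 13.8 + 0.68q.
Competitive equilibrium: 138.1 − 0.11q = 13.8 + 0.68q → q* = 157.3418, p* = 120.7924.
At the ceiling p = 85, quantity supplied = (85 − 13.8)/0.68 = 104.7059.
Willingness to pay at q' = 104.7059: 138.1 − 0.11·104.7059 = 126.5824.
Δq = 157.3418 − 104.7059 = 52.6359; wedge = 126.5824 − 85 = 41.5824.
The triangle = ½ × 52.6359 × 41.5824 = 1094.36.

1094.36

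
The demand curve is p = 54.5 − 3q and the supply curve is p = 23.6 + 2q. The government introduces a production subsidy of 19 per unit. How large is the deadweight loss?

36.10

Competitive equilibrium: 54.5 − 3q = 23.6 + 2q → q* = 6.18, p* = 35.96.
The subsidy lowers effective supply by 19: p = 4.6 + 2q.
New quantity: 54.5 − 3q = 4.6 + 2q → q' = 9.98.
Overproduction Δq = 9.98 − 6.18 = 3.8; wedge = subsidy = 19.
DWL = ½ × 3.8 × 19 = 36.10.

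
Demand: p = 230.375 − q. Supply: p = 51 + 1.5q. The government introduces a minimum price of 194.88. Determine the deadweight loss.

Competitive equilibrium: 230.375 − q = 51 + 1.5q → q* = 71.75, p* = 158.625.
At the floor p = 194.88, quantity demanded = (230.375 − 194.88)/1 = 35.495.
Sellers' marginal cost at q' = 35.495: 51 + 1.5·35.495 = 104.2425.
Δq = 71.75 − 35.495 = 36.255; wedge = 194.88 − 104.2425 = 90.6375.
Deadweight loss = ½ × 36.255 × 90.6375 = 1643.03.

1643.03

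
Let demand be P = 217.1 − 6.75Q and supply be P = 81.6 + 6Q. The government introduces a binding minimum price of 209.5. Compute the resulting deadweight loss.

575.53

Competitive equilibrium: 217.1 − 6.75Q = 81.6 + 6Q → Q* = 10.6275, P* = 145.3647.
At the floor P = 209.5, quantity demanded = (217.1 − 209.5)/6.75 = 1.1259.
Sellers' marginal cost at Q' = 1.1259: 81.6 + 6·1.1259 = 88.3554.
ΔQ = 10.6275 − 1.1259 = 9.5016; wedge = 209.5 − 88.3554 = 121.1446.
Deadweight loss = ½ × 9.5016 × 121.1446 = 575.53.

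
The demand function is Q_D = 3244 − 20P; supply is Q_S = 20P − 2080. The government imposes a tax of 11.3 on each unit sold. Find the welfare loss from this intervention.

In inverse form: demand P = 162.2 − 0.05Q, supply P = 104 + 0.05Q.
Competitive equilibrium: 162.2 − 0.05Q = 104 + 0.05Q → Q* = 582, P* = 133.1.
With the tax, the buyer price exceeds the seller price by 11.3: (162.2 − 0.05Q) − (104 + 0.05Q) = 11.3 → Q' = 469.
ΔQ = 582 − 469 = 113; the wedge equals the tax, 11.3.
DWL = ½ × 113 × 11.3 = 638.45.

638.45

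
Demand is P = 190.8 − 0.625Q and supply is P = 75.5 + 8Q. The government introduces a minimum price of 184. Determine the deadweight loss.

Competitive equilibrium: 190.8 − 0.625Q = 75.5 + 8Q → Q* = 13.3681, P* = 182.4449.
At the floor P = 184, quantity demanded = (190.8 − 184)/0.625 = 10.88.
Sellers' marginal cost at Q' = 10.88: 75.5 + 8·10.88 = 162.54.
ΔQ = 13.3681 − 10.88 = 2.4881; wedge = 184 − 162.54 = 21.46.
Deadweight loss = ½ × 2.4881 × 21.46 = 26.70.

26.70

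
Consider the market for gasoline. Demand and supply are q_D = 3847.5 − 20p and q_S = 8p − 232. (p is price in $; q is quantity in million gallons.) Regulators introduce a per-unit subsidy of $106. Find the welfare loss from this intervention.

$32102.86 million

In inverse form: demand p = 192.375 − 0.05q, supply p = 29 + 0.125q.
Competitive equilibrium: 192.375 − 0.05q = 29 + 0.125q → q* = 933.5714, p* = 145.6964.
The subsidy lowers effective supply by 106: p = 0.125q − 77.
New quantity: 192.375 − 0.05q = 0.125q − 77 → q' = 1539.2857.
Overproduction Δq = 1539.2857 − 933.5714 = 605.7143; wedge = subsidy = 106.
Welfare loss = ½ × 605.7143 × 106 = $32102.86 million.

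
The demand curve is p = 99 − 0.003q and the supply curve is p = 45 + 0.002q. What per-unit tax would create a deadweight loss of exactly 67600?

Competitive equilibrium: 99 − 0.003q = 45 + 0.002q → q* = 10800, p* = 66.6.
A tax t gives Δq = t/0.005 and wedge t, so DWL = t²/0.01.
t²/0.01 = 67600 → t² = 676 → t = 26.

26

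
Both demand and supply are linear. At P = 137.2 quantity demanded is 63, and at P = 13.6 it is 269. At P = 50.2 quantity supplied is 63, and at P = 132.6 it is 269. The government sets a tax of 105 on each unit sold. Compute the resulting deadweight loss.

5512.50

Demand slope = (13.6 − 137.2)/(269 − 63) = −0.6, so P = 175 − 0.6Q.
Supply slope = (132.6 − 50.2)/(269 − 63) = 0.4, so P = 25 + 0.4Q.
Competitive equilibrium: 175 − 0.6Q = 25 + 0.4Q → Q* = 150, P* = 85.
With the tax, the buyer price exceeds the seller price by 105: (175 − 0.6Q) − (25 + 0.4Q) = 105 → Q' = 45.
ΔQ = 150 − 45 = 105; the wedge equals the tax, 105.
DWL = ½ × 105 × 105 = 5512.50.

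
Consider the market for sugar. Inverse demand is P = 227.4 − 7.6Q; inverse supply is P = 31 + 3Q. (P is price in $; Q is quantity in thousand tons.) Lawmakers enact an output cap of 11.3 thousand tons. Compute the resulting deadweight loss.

$276.92 thousand

Competitive equilibrium: 227.4 − 7.6Q = 31 + 3Q → Q* = 18.5283, P* = 86.5849.
At Q = 11.3: demand price = 227.4 − 7.6·11.3 = 141.52; supply price = 31 + 3·11.3 = 64.9.
ΔQ = 18.5283 − 11.3 = 7.2283; wedge = 141.52 − 64.9 = 76.62.
The triangle = ½ × 7.2283 × 76.62 = $276.92 thousand.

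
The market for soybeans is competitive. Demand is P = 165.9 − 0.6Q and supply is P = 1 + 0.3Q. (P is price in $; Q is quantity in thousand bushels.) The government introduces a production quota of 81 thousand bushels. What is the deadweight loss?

$4702.22 thousand

Competitive equilibrium: 165.9 − 0.6Q = 1 + 0.3Q → Q* = 183.2222, P* = 55.9667.
At Q = 81: demand price = 165.9 − 0.6·81 = 117.3; supply price = 1 + 0.3·81 = 25.3.
ΔQ = 183.2222 − 81 = 102.2222; wedge = 117.3 − 25.3 = 92.
Welfare loss = ½ × 102.2222 × 92 = $4702.22 thousand.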